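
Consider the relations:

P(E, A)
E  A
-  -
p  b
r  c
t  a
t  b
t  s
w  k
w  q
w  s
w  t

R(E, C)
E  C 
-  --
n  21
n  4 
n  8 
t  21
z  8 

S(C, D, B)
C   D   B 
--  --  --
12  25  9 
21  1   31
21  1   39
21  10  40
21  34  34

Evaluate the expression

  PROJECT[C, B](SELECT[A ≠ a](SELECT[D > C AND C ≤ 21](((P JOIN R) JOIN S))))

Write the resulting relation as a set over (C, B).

{(21, 34)}

Natural join on E: {(t, a, 21), (t, b, 21), (t, s, 21)}
Natural join on C: {(t, a, 21, 1, 31), (t, a, 21, 1, 39), (t, a, 21, 10, 40), (t, a, 21, 34, 34), (t, b, 21, 1, 31), (t, b, 21, 1, 39), (t, b, 21, 10, 40), (t, b, 21, 34, 34), (t, s, 21, 1, 31), (t, s, 21, 1, 39), (t, s, 21, 10, 40), (t, s, 21, 34, 34)}
Selection D > C AND C ≤ 21: {(t, a, 21, 34, 34), (t, b, 21, 34, 34), (t, s, 21, 34, 34)}
Selection A ≠ a: {(t, b, 21, 34, 34), (t, s, 21, 34, 34)}
π[C, B]: project onto (C, B) (1 duplicate(s) eliminated) → {(21, 34)}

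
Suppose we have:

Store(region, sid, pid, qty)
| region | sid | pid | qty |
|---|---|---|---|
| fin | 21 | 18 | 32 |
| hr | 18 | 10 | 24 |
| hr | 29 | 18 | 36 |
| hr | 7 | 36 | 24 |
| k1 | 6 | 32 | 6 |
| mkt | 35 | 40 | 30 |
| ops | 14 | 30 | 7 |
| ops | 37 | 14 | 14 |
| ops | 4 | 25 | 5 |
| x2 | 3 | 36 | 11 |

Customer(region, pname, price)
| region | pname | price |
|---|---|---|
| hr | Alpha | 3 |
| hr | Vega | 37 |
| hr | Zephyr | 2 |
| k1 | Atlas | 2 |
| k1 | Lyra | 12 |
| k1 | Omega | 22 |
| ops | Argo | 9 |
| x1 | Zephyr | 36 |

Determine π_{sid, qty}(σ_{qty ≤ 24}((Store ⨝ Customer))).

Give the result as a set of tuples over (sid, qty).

{(14, 7), (18, 24), (37, 14), (4, 5), (6, 6), (7, 24)}

Joining Store and Customer on region yields {(hr, 18, 10, 24, Alpha, 3), (hr, 18, 10, 24, Vega, 37), (hr, 18, 10, 24, Zephyr, 2), (hr, 29, 18, 36, Alpha, 3), (hr, 29, 18, 36, Vega, 37), (hr, 29, 18, 36, Zephyr, 2), (hr, 7, 36, 24, Alpha, 3), (hr, 7, 36, 24, Vega, 37), (hr, 7, 36, 24, Zephyr, 2), (k1, 6, 32, 6, Atlas, 2), (k1, 6, 32, 6, Lyra, 12), (k1, 6, 32, 6, Omega, 22), (ops, 14, 30, 7, Argo, 9), (ops, 37, 14, 14, Argo, 9), (ops, 4, 25, 5, Argo, 9)}.
Filtering on qty ≤ 24 leaves {(hr, 18, 10, 24, Alpha, 3), (hr, 18, 10, 24, Vega, 37), (hr, 18, 10, 24, Zephyr, 2), (hr, 7, 36, 24, Alpha, 3), (hr, 7, 36, 24, Vega, 37), (hr, 7, 36, 24, Zephyr, 2), (k1, 6, 32, 6, Atlas, 2), (k1, 6, 32, 6, Lyra, 12), (k1, 6, 32, 6, Omega, 22), (ops, 14, 30, 7, Argo, 9), (ops, 37, 14, 14, Argo, 9), (ops, 4, 25, 5, Argo, 9)}.
π_{sid, qty} gives {(14, 7), (18, 24), (37, 14), (4, 5), (6, 6), (7, 24)} (6 duplicate(s) eliminated).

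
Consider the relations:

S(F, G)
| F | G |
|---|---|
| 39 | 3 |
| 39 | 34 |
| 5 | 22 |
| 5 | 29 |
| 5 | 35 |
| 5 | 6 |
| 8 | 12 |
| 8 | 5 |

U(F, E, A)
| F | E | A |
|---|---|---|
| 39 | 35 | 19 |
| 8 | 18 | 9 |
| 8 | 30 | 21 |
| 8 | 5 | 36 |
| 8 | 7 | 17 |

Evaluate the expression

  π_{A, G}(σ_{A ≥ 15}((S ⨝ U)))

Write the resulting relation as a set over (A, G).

{(17, 12), (17, 5), (19, 3), (19, 34), (21, 12), (21, 5), (36, 12), (36, 5)}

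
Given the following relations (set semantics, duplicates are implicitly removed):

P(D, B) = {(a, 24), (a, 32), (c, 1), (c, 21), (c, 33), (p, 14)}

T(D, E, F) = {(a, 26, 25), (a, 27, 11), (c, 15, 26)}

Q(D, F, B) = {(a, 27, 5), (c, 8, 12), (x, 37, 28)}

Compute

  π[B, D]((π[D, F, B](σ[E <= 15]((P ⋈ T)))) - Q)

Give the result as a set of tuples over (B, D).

{(1, c), (21, c), (33, c)}

Joining P and T on D yields {(a, 24, 26, 25), (a, 24, 27, 11), (a, 32, 26, 25), (a, 32, 27, 11), (c, 1, 15, 26), (c, 21, 15, 26), (c, 33, 15, 26)}.
Apply σ_{E <= 15}; surviving tuples: {(c, 1, 15, 26), (c, 21, 15, 26), (c, 33, 15, 26)}
π[D, F, B]: project onto (D, F, B) → {(c, 26, 1), (c, 26, 21), (c, 26, 33)}
Taking the difference: {(c, 26, 1), (c, 26, 21), (c, 26, 33)}
π[B, D]: project onto (B, D) → {(1, c), (21, c), (33, c)}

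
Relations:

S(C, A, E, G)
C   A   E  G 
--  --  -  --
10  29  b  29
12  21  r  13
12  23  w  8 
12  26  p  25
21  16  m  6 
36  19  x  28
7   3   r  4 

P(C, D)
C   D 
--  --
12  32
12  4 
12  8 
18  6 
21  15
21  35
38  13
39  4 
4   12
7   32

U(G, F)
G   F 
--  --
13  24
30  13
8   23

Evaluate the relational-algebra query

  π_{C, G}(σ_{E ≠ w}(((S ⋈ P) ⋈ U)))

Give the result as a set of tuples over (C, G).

S ⋈ P (natural join on C): {(12, 21, r, 13, 32), (12, 21, r, 13, 4), (12, 21, r, 13, 8), (12, 23, w, 8, 32), (12, 23, w, 8, 4), (12, 23, w, 8, 8), (12, 26, p, 25, 32), (12, 26, p, 25, 4), (12, 26, p, 25, 8), (21, 16, m, 6, 15), (21, 16, m, 6, 35), (7, 3, r, 4, 32)}
(S ⋈ P) ⋈ U (natural join on G): {(12, 21, r, 13, 32, 24), (12, 21, r, 13, 4, 24), (12, 21, r, 13, 8, 24), (12, 23, w, 8, 32, 23), (12, 23, w, 8, 4, 23), (12, 23, w, 8, 8, 23)}
σ[E ≠ w]: keep tuples satisfying E ≠ w → {(12, 21, r, 13, 32, 24), (12, 21, r, 13, 4, 24), (12, 21, r, 13, 8, 24)}
Projecting to C, G (2 duplicate(s) eliminated): {(12, 13)}

{(12, 13)}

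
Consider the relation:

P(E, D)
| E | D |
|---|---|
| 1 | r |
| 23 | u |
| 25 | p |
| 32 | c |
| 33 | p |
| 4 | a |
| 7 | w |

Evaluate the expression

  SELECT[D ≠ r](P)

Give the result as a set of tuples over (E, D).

{(23, u), (25, p), (32, c), (33, p), (4, a), (7, w)}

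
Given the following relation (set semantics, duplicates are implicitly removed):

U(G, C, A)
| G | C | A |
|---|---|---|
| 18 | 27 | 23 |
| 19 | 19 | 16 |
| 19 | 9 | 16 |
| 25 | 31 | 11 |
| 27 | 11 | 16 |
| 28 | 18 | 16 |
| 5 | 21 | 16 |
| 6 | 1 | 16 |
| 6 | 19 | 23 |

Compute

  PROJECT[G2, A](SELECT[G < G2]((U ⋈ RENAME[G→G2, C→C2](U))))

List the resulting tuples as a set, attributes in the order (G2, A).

ρ[G→G2, C→C2]: schema becomes (G2, C2, A); tuples unchanged.
Natural join on A: {(18, 27, 23, 18, 27), (18, 27, 23, 6, 19), (19, 19, 16, 19, 19), (19, 19, 16, 19, 9), (19, 19, 16, 27, 11), (19, 19, 16, 28, 18), (19, 19, 16, 5, 21), (19, 19, 16, 6, 1), (19, 9, 16, 19, 19), (19, 9, 16, 19, 9), (19, 9, 16, 27, 11), (19, 9, 16, 28, 18), (19, 9, 16, 5, 21), (19, 9, 16, 6, 1), (25, 31, 11, 25, 31), (27, 11, 16, 19, 19), (27, 11, 16, 19, 9), (27, 11, 16, 27, 11), (27, 11, 16, 28, 18), (27, 11, 16, 5, 21), (27, 11, 16, 6, 1), (28, 18, 16, 19, 19), (28, 18, 16, 19, 9), (28, 18, 16, 27, 11), (28, 18, 16, 28, 18), (28, 18, 16, 5, 21), (28, 18, 16, 6, 1), (5, 21, 16, 19, 19), (5, 21, 16, 19, 9), (5, 21, 16, 27, 11), (5, 21, 16, 28, 18), (5, 21, 16, 5, 21), (5, 21, 16, 6, 1), (6, 1, 16, 19, 19), (6, 1, 16, 19, 9), (6, 1, 16, 27, 11), (6, 1, 16, 28, 18), (6, 1, 16, 5, 21), (6, 1, 16, 6, 1), (6, 19, 23, 18, 27), (6, 19, 23, 6, 19)}
σ[G < G2]: keep tuples satisfying G < G2 → {(19, 19, 16, 27, 11), (19, 19, 16, 28, 18), (19, 9, 16, 27, 11), (19, 9, 16, 28, 18), (27, 11, 16, 28, 18), (5, 21, 16, 19, 19), (5, 21, 16, 19, 9), (5, 21, 16, 27, 11), (5, 21, 16, 28, 18), (5, 21, 16, 6, 1), (6, 1, 16, 19, 19), (6, 1, 16, 19, 9), (6, 1, 16, 27, 11), (6, 1, 16, 28, 18), (6, 19, 23, 18, 27)}
Projecting to G2, A (10 duplicate(s) eliminated): {(18, 23), (19, 16), (27, 16), (28, 16), (6, 16)}

{(18, 23), (19, 16), (27, 16), (28, 16), (6, 16)}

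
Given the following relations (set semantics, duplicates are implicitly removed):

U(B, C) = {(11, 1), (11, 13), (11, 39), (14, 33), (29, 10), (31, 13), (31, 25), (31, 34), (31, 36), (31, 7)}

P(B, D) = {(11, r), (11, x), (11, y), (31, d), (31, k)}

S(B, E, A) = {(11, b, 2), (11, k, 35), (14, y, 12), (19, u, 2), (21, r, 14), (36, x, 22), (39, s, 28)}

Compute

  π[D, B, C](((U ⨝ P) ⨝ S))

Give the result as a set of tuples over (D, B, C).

{(r, 11, 1), (r, 11, 13), (r, 11, 39), (x, 11, 1), (x, 11, 13), (x, 11, 39), (y, 11, 1), (y, 11, 13), (y, 11, 39)}

U ⋈ P (natural join on B): {(11, 1, r), (11, 1, x), (11, 1, y), (11, 13, r), (11, 13, x), (11, 13, y), (11, 39, r), (11, 39, x), (11, 39, y), (31, 13, d), (31, 13, k), (31, 25, d), (31, 25, k), (31, 34, d), (31, 34, k), (31, 36, d), (31, 36, k), (31, 7, d), (31, 7, k)}
(U ⨝ P) ⋈ S (natural join on B): {(11, 1, r, b, 2), (11, 1, r, k, 35), (11, 1, x, b, 2), (11, 1, x, k, 35), (11, 1, y, b, 2), (11, 1, y, k, 35), (11, 13, r, b, 2), (11, 13, r, k, 35), (11, 13, x, b, 2), (11, 13, x, k, 35), (11, 13, y, b, 2), (11, 13, y, k, 35), (11, 39, r, b, 2), (11, 39, r, k, 35), (11, 39, x, b, 2), (11, 39, x, k, 35), (11, 39, y, b, 2), (11, 39, y, k, 35)}
Projecting to D, B, C (9 duplicate(s) eliminated): {(r, 11, 1), (r, 11, 13), (r, 11, 39), (x, 11, 1), (x, 11, 13), (x, 11, 39), (y, 11, 1), (y, 11, 13), (y, 11, 39)}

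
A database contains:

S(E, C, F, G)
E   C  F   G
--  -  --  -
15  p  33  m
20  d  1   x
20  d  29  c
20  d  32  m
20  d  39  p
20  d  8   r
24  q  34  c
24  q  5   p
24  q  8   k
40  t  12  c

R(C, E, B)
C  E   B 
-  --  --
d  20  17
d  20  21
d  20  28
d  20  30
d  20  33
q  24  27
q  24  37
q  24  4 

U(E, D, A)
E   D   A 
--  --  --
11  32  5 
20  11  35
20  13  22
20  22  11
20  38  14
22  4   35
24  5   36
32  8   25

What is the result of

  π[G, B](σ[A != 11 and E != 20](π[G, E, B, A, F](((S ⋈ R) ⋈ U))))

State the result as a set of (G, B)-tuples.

{(c, 27), (c, 37), (c, 4), (k, 27), (k, 37), (k, 4), (p, 27), (p, 37), (p, 4)}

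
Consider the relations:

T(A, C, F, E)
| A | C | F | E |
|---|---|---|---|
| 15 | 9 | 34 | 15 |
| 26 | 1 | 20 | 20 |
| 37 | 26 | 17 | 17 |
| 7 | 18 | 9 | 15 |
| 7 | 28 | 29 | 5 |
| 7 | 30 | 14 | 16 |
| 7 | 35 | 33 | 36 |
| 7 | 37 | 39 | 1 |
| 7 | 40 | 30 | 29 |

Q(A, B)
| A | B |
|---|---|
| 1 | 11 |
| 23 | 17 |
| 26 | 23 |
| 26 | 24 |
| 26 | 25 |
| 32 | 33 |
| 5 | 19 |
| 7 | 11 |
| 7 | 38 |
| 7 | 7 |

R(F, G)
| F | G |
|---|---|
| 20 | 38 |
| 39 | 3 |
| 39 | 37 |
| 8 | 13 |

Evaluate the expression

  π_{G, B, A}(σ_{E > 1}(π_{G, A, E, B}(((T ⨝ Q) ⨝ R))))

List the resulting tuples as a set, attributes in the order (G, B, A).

{(38, 23, 26), (38, 24, 26), (38, 25, 26)}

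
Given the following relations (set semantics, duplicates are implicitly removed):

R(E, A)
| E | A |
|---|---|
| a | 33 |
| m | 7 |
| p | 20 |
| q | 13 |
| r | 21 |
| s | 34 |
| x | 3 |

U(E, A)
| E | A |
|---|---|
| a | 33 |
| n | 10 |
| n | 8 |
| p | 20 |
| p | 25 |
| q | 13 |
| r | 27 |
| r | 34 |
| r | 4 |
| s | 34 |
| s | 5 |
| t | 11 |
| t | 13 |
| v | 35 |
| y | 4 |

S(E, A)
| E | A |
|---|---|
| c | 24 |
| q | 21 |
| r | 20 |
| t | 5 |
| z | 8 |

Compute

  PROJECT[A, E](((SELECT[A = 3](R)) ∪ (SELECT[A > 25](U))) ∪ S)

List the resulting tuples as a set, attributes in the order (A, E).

{(20, r), (21, q), (24, c), (27, r), (3, x), (33, a), (34, r), (34, s), (35, v), (5, t), (8, z)}

Selection A = 3: {(x, 3)}
Selection A > 25: {(a, 33), (r, 27), (r, 34), (s, 34), (v, 35)}
Union: {(x, 3)} with {(a, 33), (r, 27), (r, 34), (s, 34), (v, 35)} → {(a, 33), (r, 27), (r, 34), (s, 34), (v, 35), (x, 3)}
Union: {(a, 33), (r, 27), (r, 34), (s, 34), (v, 35), (x, 3)} with {(c, 24), (q, 21), (r, 20), (t, 5), (z, 8)} → {(a, 33), (c, 24), (q, 21), (r, 20), (r, 27), (r, 34), (s, 34), (t, 5), (v, 35), (x, 3), (z, 8)}
Keep only column(s) A, E: {(20, r), (21, q), (24, c), (27, r), (3, x), (33, a), (34, r), (34, s), (35, v), (5, t), (8, z)}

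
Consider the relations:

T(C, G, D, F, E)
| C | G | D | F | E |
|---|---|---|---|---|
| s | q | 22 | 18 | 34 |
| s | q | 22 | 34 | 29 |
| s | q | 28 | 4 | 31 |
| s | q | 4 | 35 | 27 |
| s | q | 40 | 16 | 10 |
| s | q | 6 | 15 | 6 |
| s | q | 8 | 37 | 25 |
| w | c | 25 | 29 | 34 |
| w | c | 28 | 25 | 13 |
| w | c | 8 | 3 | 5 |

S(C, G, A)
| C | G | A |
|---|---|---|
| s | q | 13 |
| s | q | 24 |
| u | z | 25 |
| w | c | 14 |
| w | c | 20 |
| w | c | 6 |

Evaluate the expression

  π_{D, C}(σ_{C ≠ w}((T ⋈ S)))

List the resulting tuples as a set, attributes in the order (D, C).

{(22, s), (28, s), (4, s), (40, s), (6, s), (8, s)}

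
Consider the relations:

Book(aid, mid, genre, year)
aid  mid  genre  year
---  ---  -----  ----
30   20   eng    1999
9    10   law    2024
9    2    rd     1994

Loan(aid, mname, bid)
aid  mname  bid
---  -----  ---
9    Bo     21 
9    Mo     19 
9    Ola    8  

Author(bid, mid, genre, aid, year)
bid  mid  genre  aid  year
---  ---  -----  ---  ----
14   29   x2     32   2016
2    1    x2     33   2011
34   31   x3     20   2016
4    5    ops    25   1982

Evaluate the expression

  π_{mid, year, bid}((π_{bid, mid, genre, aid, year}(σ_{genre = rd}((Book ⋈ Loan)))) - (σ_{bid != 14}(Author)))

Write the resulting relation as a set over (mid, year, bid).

Joining Book and Loan on aid yields {(9, 10, law, 2024, Bo, 21), (9, 10, law, 2024, Mo, 19), (9, 10, law, 2024, Ola, 8), (9, 2, rd, 1994, Bo, 21), (9, 2, rd, 1994, Mo, 19), (9, 2, rd, 1994, Ola, 8)}.
Apply σ_{genre = rd}; surviving tuples: {(9, 2, rd, 1994, Bo, 21), (9, 2, rd, 1994, Mo, 19), (9, 2, rd, 1994, Ola, 8)}
π[bid, mid, genre, aid, year]: project onto (bid, mid, genre, aid, year) → {(19, 2, rd, 9, 1994), (21, 2, rd, 9, 1994), (8, 2, rd, 9, 1994)}
Apply σ_{bid != 14}; surviving tuples: {(2, 1, x2, 33, 2011), (34, 31, x3, 20, 2016), (4, 5, ops, 25, 1982)}
Difference: {(19, 2, rd, 9, 1994), (21, 2, rd, 9, 1994), (8, 2, rd, 9, 1994)} with {(2, 1, x2, 33, 2011), (34, 31, x3, 20, 2016), (4, 5, ops, 25, 1982)} → {(19, 2, rd, 9, 1994), (21, 2, rd, 9, 1994), (8, 2, rd, 9, 1994)}
π[mid, year, bid]: project onto (mid, year, bid) → {(2, 1994, 19), (2, 1994, 21), (2, 1994, 8)}

{(2, 1994, 19), (2, 1994, 21), (2, 1994, 8)}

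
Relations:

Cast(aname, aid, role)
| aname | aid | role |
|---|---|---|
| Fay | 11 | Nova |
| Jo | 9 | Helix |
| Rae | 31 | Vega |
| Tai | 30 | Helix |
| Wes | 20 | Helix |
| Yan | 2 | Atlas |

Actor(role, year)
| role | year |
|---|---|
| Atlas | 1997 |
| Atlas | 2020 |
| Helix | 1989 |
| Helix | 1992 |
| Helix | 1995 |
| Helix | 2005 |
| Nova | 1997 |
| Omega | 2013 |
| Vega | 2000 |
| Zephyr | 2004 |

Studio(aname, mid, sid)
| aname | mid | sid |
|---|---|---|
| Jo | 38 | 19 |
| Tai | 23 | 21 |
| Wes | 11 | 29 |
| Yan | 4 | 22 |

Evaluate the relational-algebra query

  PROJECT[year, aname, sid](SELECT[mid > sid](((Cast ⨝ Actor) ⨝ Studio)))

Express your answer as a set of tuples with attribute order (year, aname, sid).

Joining Cast and Actor on role yields {(Fay, 11, Nova, 1997), (Jo, 9, Helix, 1989), (Jo, 9, Helix, 1992), (Jo, 9, Helix, 1995), (Jo, 9, Helix, 2005), (Rae, 31, Vega, 2000), (Tai, 30, Helix, 1989), (Tai, 30, Helix, 1992), (Tai, 30, Helix, 1995), (Tai, 30, Helix, 2005), (Wes, 20, Helix, 1989), (Wes, 20, Helix, 1992), (Wes, 20, Helix, 1995), (Wes, 20, Helix, 2005), (Yan, 2, Atlas, 1997), (Yan, 2, Atlas, 2020)}.
Joining (Cast ⨝ Actor) and Studio on aname yields {(Jo, 9, Helix, 1989, 38, 19), (Jo, 9, Helix, 1992, 38, 19), (Jo, 9, Helix, 1995, 38, 19), (Jo, 9, Helix, 2005, 38, 19), (Tai, 30, Helix, 1989, 23, 21), (Tai, 30, Helix, 1992, 23, 21), (Tai, 30, Helix, 1995, 23, 21), (Tai, 30, Helix, 2005, 23, 21), (Wes, 20, Helix, 1989, 11, 29), (Wes, 20, Helix, 1992, 11, 29), (Wes, 20, Helix, 1995, 11, 29), (Wes, 20, Helix, 2005, 11, 29), (Yan, 2, Atlas, 1997, 4, 22), (Yan, 2, Atlas, 2020, 4, 22)}.
Apply σ_{mid > sid}; surviving tuples: {(Jo, 9, Helix, 1989, 38, 19), (Jo, 9, Helix, 1992, 38, 19), (Jo, 9, Helix, 1995, 38, 19), (Jo, 9, Helix, 2005, 38, 19), (Tai, 30, Helix, 1989, 23, 21), (Tai, 30, Helix, 1992, 23, 21), (Tai, 30, Helix, 1995, 23, 21), (Tai, 30, Helix, 2005, 23, 21)}
Keep only column(s) year, aname, sid: {(1989, Jo, 19), (1989, Tai, 21), (1992, Jo, 19), (1992, Tai, 21), (1995, Jo, 19), (1995, Tai, 21), (2005, Jo, 19), (2005, Tai, 21)}

{(1989, Jo, 19), (1989, Tai, 21), (1992, Jo, 19), (1992, Tai, 21), (1995, Jo, 19), (1995, Tai, 21), (2005, Jo, 19), (2005, Tai, 21)}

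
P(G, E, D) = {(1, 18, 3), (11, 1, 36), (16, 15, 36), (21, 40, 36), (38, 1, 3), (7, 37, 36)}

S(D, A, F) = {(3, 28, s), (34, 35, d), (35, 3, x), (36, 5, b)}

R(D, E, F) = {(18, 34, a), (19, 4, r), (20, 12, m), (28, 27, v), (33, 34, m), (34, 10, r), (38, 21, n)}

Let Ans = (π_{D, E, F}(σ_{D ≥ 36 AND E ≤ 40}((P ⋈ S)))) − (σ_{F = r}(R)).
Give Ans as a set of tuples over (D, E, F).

Joining P and S on D yields {(1, 18, 3, 28, s), (11, 1, 36, 5, b), (16, 15, 36, 5, b), (21, 40, 36, 5, b), (38, 1, 3, 28, s), (7, 37, 36, 5, b)}.
Selection D ≥ 36 AND E ≤ 40: {(11, 1, 36, 5, b), (16, 15, 36, 5, b), (21, 40, 36, 5, b), (7, 37, 36, 5, b)}
π_{D, E, F} gives {(36, 1, b), (36, 15, b), (36, 37, b), (36, 40, b)}.
Selection F = r: {(19, 4, r), (34, 10, r)}
Taking the difference: {(36, 1, b), (36, 15, b), (36, 37, b), (36, 40, b)}

{(36, 1, b), (36, 15, b), (36, 37, b), (36, 40, b)}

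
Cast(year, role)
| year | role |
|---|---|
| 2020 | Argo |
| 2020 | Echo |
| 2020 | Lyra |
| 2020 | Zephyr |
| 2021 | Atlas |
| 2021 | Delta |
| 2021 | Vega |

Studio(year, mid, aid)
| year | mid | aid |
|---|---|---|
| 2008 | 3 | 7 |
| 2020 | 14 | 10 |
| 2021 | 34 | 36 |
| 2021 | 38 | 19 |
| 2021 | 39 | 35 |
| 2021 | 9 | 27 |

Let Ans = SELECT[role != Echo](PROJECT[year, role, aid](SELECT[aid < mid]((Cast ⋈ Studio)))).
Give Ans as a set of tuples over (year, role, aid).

Cast ⋈ Studio (natural join on year): {(2020, Argo, 14, 10), (2020, Echo, 14, 10), (2020, Lyra, 14, 10), (2020, Zephyr, 14, 10), (2021, Atlas, 34, 36), (2021, Atlas, 38, 19), (2021, Atlas, 39, 35), (2021, Atlas, 9, 27), (2021, Delta, 34, 36), (2021, Delta, 38, 19), (2021, Delta, 39, 35), (2021, Delta, 9, 27), (2021, Vega, 34, 36), (2021, Vega, 38, 19), (2021, Vega, 39, 35), (2021, Vega, 9, 27)}
Selection aid < mid: {(2020, Argo, 14, 10), (2020, Echo, 14, 10), (2020, Lyra, 14, 10), (2020, Zephyr, 14, 10), (2021, Atlas, 38, 19), (2021, Atlas, 39, 35), (2021, Delta, 38, 19), (2021, Delta, 39, 35), (2021, Vega, 38, 19), (2021, Vega, 39, 35)}
Projecting to year, role, aid: {(2020, Argo, 10), (2020, Echo, 10), (2020, Lyra, 10), (2020, Zephyr, 10), (2021, Atlas, 19), (2021, Atlas, 35), (2021, Delta, 19), (2021, Delta, 35), (2021, Vega, 19), (2021, Vega, 35)}
Selection role != Echo: {(2020, Argo, 10), (2020, Lyra, 10), (2020, Zephyr, 10), (2021, Atlas, 19), (2021, Atlas, 35), (2021, Delta, 19), (2021, Delta, 35), (2021, Vega, 19), (2021, Vega, 35)}

{(2020, Argo, 10), (2020, Lyra, 10), (2020, Zephyr, 10), (2021, Atlas, 19), (2021, Atlas, 35), (2021, Delta, 19), (2021, Delta, 35), (2021, Vega, 19), (2021, Vega, 35)}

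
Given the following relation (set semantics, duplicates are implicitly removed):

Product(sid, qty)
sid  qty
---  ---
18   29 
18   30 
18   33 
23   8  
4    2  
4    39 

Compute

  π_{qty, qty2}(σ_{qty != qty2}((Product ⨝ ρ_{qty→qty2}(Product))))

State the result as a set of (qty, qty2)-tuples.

{(2, 39), (29, 30), (29, 33), (30, 29), (30, 33), (33, 29), (33, 30), (39, 2)}

ρ[qty→qty2]: schema becomes (sid, qty2); tuples unchanged.
Joining Product and ρ_{qty→qty2}(Product) on sid yields {(18, 29, 29), (18, 29, 30), (18, 29, 33), (18, 30, 29), (18, 30, 30), (18, 30, 33), (18, 33, 29), (18, 33, 30), (18, 33, 33), (23, 8, 8), (4, 2, 2), (4, 2, 39), (4, 39, 2), (4, 39, 39)}.
σ[qty != qty2]: keep tuples satisfying qty != qty2 → {(18, 29, 30), (18, 29, 33), (18, 30, 29), (18, 30, 33), (18, 33, 29), (18, 33, 30), (4, 2, 39), (4, 39, 2)}
π_{qty, qty2} gives {(2, 39), (29, 30), (29, 33), (30, 29), (30, 33), (33, 29), (33, 30), (39, 2)}.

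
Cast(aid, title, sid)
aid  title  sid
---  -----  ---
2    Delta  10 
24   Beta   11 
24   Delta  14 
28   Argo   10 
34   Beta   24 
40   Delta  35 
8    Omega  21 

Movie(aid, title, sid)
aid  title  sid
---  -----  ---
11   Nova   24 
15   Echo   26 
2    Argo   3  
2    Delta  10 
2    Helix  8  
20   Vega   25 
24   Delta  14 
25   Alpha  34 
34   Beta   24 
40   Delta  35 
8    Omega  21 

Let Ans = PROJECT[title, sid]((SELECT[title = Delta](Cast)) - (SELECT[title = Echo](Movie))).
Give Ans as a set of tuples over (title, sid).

{(Delta, 10), (Delta, 14), (Delta, 35)}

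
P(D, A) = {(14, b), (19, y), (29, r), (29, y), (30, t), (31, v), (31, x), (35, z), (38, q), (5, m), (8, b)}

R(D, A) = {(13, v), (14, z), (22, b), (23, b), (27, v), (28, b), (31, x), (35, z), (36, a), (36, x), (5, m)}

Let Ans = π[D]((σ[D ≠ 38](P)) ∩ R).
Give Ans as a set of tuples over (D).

σ[D ≠ 38]: keep tuples satisfying D ≠ 38 → {(14, b), (19, y), (29, r), (29, y), (30, t), (31, v), (31, x), (35, z), (5, m), (8, b)}
Set intersection of the two operands is {(31, x), (35, z), (5, m)}.
π_{D} gives {31, 35, 5}.

{31, 35, 5}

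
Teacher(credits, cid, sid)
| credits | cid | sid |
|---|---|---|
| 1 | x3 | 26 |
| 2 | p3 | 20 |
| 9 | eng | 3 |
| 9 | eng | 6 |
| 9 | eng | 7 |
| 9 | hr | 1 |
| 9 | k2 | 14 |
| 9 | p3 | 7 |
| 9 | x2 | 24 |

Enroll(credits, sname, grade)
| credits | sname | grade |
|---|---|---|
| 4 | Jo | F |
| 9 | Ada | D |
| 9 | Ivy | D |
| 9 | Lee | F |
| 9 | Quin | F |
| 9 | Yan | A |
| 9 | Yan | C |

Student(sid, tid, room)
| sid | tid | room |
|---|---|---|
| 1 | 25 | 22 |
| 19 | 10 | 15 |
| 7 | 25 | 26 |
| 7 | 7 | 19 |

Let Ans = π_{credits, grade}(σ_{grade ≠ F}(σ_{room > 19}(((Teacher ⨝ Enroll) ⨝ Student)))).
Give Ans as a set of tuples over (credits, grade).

Teacher ⋈ Enroll (natural join on credits): {(9, eng, 3, Ada, D), (9, eng, 3, Ivy, D), (9, eng, 3, Lee, F), (9, eng, 3, Quin, F), (9, eng, 3, Yan, A), (9, eng, 3, Yan, C), (9, eng, 6, Ada, D), (9, eng, 6, Ivy, D), (9, eng, 6, Lee, F), (9, eng, 6, Quin, F), (9, eng, 6, Yan, A), (9, eng, 6, Yan, C), (9, eng, 7, Ada, D), (9, eng, 7, Ivy, D), (9, eng, 7, Lee, F), (9, eng, 7, Quin, F), (9, eng, 7, Yan, A), (9, eng, 7, Yan, C), (9, hr, 1, Ada, D), (9, hr, 1, Ivy, D), (9, hr, 1, Lee, F), (9, hr, 1, Quin, F), (9, hr, 1, Yan, A), (9, hr, 1, Yan, C), (9, k2, 14, Ada, D), (9, k2, 14, Ivy, D), (9, k2, 14, Lee, F), (9, k2, 14, Quin, F), (9, k2, 14, Yan, A), (9, k2, 14, Yan, C), (9, p3, 7, Ada, D), (9, p3, 7, Ivy, D), (9, p3, 7, Lee, F), (9, p3, 7, Quin, F), (9, p3, 7, Yan, A), (9, p3, 7, Yan, C), (9, x2, 24, Ada, D), (9, x2, 24, Ivy, D), (9, x2, 24, Lee, F), (9, x2, 24, Quin, F), (9, x2, 24, Yan, A), (9, x2, 24, Yan, C)}
(Teacher ⨝ Enroll) ⋈ Student (natural join on sid): {(9, eng, 7, Ada, D, 25, 26), (9, eng, 7, Ada, D, 7, 19), (9, eng, 7, Ivy, D, 25, 26), (9, eng, 7, Ivy, D, 7, 19), (9, eng, 7, Lee, F, 25, 26), (9, eng, 7, Lee, F, 7, 19), (9, eng, 7, Quin, F, 25, 26), (9, eng, 7, Quin, F, 7, 19), (9, eng, 7, Yan, A, 25, 26), (9, eng, 7, Yan, A, 7, 19), (9, eng, 7, Yan, C, 25, 26), (9, eng, 7, Yan, C, 7, 19), (9, hr, 1, Ada, D, 25, 22), (9, hr, 1, Ivy, D, 25, 22), (9, hr, 1, Lee, F, 25, 22), (9, hr, 1, Quin, F, 25, 22), (9, hr, 1, Yan, A, 25, 22), (9, hr, 1, Yan, C, 25, 22), (9, p3, 7, Ada, D, 25, 26), (9, p3, 7, Ada, D, 7, 19), (9, p3, 7, Ivy, D, 25, 26), (9, p3, 7, Ivy, D, 7, 19), (9, p3, 7, Lee, F, 25, 26), (9, p3, 7, Lee, F, 7, 19), (9, p3, 7, Quin, F, 25, 26), (9, p3, 7, Quin, F, 7, 19), (9, p3, 7, Yan, A, 25, 26), (9, p3, 7, Yan, A, 7, 19), (9, p3, 7, Yan, C, 25, 26), (9, p3, 7, Yan, C, 7, 19)}
σ[room > 19]: keep tuples satisfying room > 19 → {(9, eng, 7, Ada, D, 25, 26), (9, eng, 7, Ivy, D, 25, 26), (9, eng, 7, Lee, F, 25, 26), (9, eng, 7, Quin, F, 25, 26), (9, eng, 7, Yan, A, 25, 26), (9, eng, 7, Yan, C, 25, 26), (9, hr, 1, Ada, D, 25, 22), (9, hr, 1, Ivy, D, 25, 22), (9, hr, 1, Lee, F, 25, 22), (9, hr, 1, Quin, F, 25, 22), (9, hr, 1, Yan, A, 25, 22), (9, hr, 1, Yan, C, 25, 22), (9, p3, 7, Ada, D, 25, 26), (9, p3, 7, Ivy, D, 25, 26), (9, p3, 7, Lee, F, 25, 26), (9, p3, 7, Quin, F, 25, 26), (9, p3, 7, Yan, A, 25, 26), (9, p3, 7, Yan, C, 25, 26)}
σ[grade ≠ F]: keep tuples satisfying grade ≠ F → {(9, eng, 7, Ada, D, 25, 26), (9, eng, 7, Ivy, D, 25, 26), (9, eng, 7, Yan, A, 25, 26), (9, eng, 7, Yan, C, 25, 26), (9, hr, 1, Ada, D, 25, 22), (9, hr, 1, Ivy, D, 25, 22), (9, hr, 1, Yan, A, 25, 22), (9, hr, 1, Yan, C, 25, 22), (9, p3, 7, Ada, D, 25, 26), (9, p3, 7, Ivy, D, 25, 26), (9, p3, 7, Yan, A, 25, 26), (9, p3, 7, Yan, C, 25, 26)}
π[credits, grade]: project onto (credits, grade) (9 duplicate(s) eliminated) → {(9, A), (9, C), (9, D)}

{(9, A), (9, C), (9, D)}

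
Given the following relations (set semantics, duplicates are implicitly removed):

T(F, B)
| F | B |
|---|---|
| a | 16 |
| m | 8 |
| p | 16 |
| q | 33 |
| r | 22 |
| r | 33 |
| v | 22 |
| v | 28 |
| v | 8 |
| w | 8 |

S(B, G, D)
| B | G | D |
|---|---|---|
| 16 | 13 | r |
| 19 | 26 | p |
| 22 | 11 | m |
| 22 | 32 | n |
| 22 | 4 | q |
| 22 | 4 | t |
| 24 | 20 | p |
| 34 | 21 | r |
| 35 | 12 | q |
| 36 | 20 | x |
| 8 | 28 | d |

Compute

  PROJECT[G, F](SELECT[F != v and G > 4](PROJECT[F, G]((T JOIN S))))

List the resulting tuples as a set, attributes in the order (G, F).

{(11, r), (13, a), (13, p), (28, m), (28, w), (32, r)}

Natural join on B: {(a, 16, 13, r), (m, 8, 28, d), (p, 16, 13, r), (r, 22, 11, m), (r, 22, 32, n), (r, 22, 4, q), (r, 22, 4, t), (v, 22, 11, m), (v, 22, 32, n), (v, 22, 4, q), (v, 22, 4, t), (v, 8, 28, d), (w, 8, 28, d)}
π_{F, G} gives {(a, 13), (m, 28), (p, 13), (r, 11), (r, 32), (r, 4), (v, 11), (v, 28), (v, 32), (v, 4), (w, 28)} (2 duplicate(s) eliminated).
Apply σ_{F != v and G > 4}; surviving tuples: {(a, 13), (m, 28), (p, 13), (r, 11), (r, 32), (w, 28)}
π_{G, F} gives {(11, r), (13, a), (13, p), (28, m), (28, w), (32, r)}.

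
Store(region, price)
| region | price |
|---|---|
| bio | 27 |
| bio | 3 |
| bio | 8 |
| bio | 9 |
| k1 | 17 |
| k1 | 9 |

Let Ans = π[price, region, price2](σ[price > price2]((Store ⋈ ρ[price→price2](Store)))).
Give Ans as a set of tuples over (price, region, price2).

{(17, k1, 9), (27, bio, 3), (27, bio, 8), (27, bio, 9), (8, bio, 3), (9, bio, 3), (9, bio, 8)}

ρ[price→price2]: schema becomes (region, price2); tuples unchanged.
Store ⋈ ρ[price→price2](Store) (natural join on region): {(bio, 27, 27), (bio, 27, 3), (bio, 27, 8), (bio, 27, 9), (bio, 3, 27), (bio, 3, 3), (bio, 3, 8), (bio, 3, 9), (bio, 8, 27), (bio, 8, 3), (bio, 8, 8), (bio, 8, 9), (bio, 9, 27), (bio, 9, 3), (bio, 9, 8), (bio, 9, 9), (k1, 17, 17), (k1, 17, 9), (k1, 9, 17), (k1, 9, 9)}
Selection price > price2: {(bio, 27, 3), (bio, 27, 8), (bio, 27, 9), (bio, 8, 3), (bio, 9, 3), (bio, 9, 8), (k1, 17, 9)}
Projecting to price, region, price2: {(17, k1, 9), (27, bio, 3), (27, bio, 8), (27, bio, 9), (8, bio, 3), (9, bio, 3), (9, bio, 8)}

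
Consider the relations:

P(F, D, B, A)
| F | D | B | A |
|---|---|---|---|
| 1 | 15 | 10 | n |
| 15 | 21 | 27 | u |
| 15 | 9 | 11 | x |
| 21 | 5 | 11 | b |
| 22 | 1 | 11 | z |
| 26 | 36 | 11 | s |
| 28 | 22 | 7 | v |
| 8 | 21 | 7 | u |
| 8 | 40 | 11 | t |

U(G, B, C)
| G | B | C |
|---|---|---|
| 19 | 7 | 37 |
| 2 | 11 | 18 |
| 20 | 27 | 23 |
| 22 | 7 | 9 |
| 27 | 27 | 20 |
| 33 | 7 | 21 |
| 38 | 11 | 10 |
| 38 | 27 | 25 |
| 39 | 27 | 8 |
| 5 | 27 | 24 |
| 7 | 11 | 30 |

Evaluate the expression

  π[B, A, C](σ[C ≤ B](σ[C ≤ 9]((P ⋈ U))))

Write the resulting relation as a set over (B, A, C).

P ⋈ U (natural join on B): {(15, 21, 27, u, 20, 23), (15, 21, 27, u, 27, 20), (15, 21, 27, u, 38, 25), (15, 21, 27, u, 39, 8), (15, 21, 27, u, 5, 24), (15, 9, 11, x, 2, 18), (15, 9, 11, x, 38, 10), (15, 9, 11, x, 7, 30), (21, 5, 11, b, 2, 18), (21, 5, 11, b, 38, 10), (21, 5, 11, b, 7, 30), (22, 1, 11, z, 2, 18), (22, 1, 11, z, 38, 10), (22, 1, 11, z, 7, 30), (26, 36, 11, s, 2, 18), (26, 36, 11, s, 38, 10), (26, 36, 11, s, 7, 30), (28, 22, 7, v, 19, 37), (28, 22, 7, v, 22, 9), (28, 22, 7, v, 33, 21), (8, 21, 7, u, 19, 37), (8, 21, 7, u, 22, 9), (8, 21, 7, u, 33, 21), (8, 40, 11, t, 2, 18), (8, 40, 11, t, 38, 10), (8, 40, 11, t, 7, 30)}
Apply σ_{C ≤ 9}; surviving tuples: {(15, 21, 27, u, 39, 8), (28, 22, 7, v, 22, 9), (8, 21, 7, u, 22, 9)}
Apply σ_{C ≤ B}; surviving tuples: {(15, 21, 27, u, 39, 8)}
Keep only column(s) B, A, C: {(27, u, 8)}

{(27, u, 8)}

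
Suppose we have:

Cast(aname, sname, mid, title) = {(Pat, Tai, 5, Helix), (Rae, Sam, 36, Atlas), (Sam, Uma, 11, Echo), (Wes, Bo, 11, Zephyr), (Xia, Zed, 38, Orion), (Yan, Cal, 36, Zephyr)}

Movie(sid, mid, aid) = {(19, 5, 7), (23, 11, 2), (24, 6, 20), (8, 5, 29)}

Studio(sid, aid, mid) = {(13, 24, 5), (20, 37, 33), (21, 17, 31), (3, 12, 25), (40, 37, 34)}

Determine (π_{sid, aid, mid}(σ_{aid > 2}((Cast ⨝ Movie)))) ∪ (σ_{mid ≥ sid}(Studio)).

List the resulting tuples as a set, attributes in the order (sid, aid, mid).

Cast ⋈ Movie (natural join on mid): {(Pat, Tai, 5, Helix, 19, 7), (Pat, Tai, 5, Helix, 8, 29), (Sam, Uma, 11, Echo, 23, 2), (Wes, Bo, 11, Zephyr, 23, 2)}
Filtering on aid > 2 leaves {(Pat, Tai, 5, Helix, 19, 7), (Pat, Tai, 5, Helix, 8, 29)}.
Keep only column(s) sid, aid, mid: {(19, 7, 5), (8, 29, 5)}
Filtering on mid ≥ sid leaves {(20, 37, 33), (21, 17, 31), (3, 12, 25)}.
Set union of the two operands is {(19, 7, 5), (20, 37, 33), (21, 17, 31), (3, 12, 25), (8, 29, 5)}.

{(19, 7, 5), (20, 37, 33), (21, 17, 31), (3, 12, 25), (8, 29, 5)}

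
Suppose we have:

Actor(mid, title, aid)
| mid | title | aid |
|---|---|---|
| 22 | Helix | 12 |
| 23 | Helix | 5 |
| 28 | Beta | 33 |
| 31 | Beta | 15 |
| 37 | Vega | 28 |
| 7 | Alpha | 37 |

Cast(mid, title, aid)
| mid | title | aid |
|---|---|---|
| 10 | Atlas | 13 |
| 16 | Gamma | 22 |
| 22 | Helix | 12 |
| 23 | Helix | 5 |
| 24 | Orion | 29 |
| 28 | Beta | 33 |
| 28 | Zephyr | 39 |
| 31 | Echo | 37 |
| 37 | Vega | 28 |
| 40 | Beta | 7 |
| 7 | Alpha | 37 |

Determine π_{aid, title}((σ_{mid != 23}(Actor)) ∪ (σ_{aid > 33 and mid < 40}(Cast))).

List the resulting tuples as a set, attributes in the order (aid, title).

σ[mid != 23]: keep tuples satisfying mid != 23 → {(22, Helix, 12), (28, Beta, 33), (31, Beta, 15), (37, Vega, 28), (7, Alpha, 37)}
σ[aid > 33 and mid < 40]: keep tuples satisfying aid > 33 and mid < 40 → {(28, Zephyr, 39), (31, Echo, 37), (7, Alpha, 37)}
Union: {(22, Helix, 12), (28, Beta, 33), (31, Beta, 15), (37, Vega, 28), (7, Alpha, 37)} with {(28, Zephyr, 39), (31, Echo, 37), (7, Alpha, 37)} → {(22, Helix, 12), (28, Beta, 33), (28, Zephyr, 39), (31, Beta, 15), (31, Echo, 37), (37, Vega, 28), (7, Alpha, 37)}
π_{aid, title} gives {(12, Helix), (15, Beta), (28, Vega), (33, Beta), (37, Alpha), (37, Echo), (39, Zephyr)}.

{(12, Helix), (15, Beta), (28, Vega), (33, Beta), (37, Alpha), (37, Echo), (39, Zephyr)}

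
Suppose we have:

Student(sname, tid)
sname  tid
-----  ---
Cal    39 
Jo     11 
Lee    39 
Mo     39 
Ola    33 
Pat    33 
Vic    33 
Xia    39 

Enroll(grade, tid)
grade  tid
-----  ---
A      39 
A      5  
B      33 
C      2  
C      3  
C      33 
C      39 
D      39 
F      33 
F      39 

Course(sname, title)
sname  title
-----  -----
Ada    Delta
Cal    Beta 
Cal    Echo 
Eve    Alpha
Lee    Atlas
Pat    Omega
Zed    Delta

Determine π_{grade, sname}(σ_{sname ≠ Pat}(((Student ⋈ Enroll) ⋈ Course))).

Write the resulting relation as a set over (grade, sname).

{(A, Cal), (A, Lee), (C, Cal), (C, Lee), (D, Cal), (D, Lee), (F, Cal), (F, Lee)}

Natural join on tid: {(Cal, 39, A), (Cal, 39, C), (Cal, 39, D), (Cal, 39, F), (Lee, 39, A), (Lee, 39, C), (Lee, 39, D), (Lee, 39, F), (Mo, 39, A), (Mo, 39, C), (Mo, 39, D), (Mo, 39, F), (Ola, 33, B), (Ola, 33, C), (Ola, 33, F), (Pat, 33, B), (Pat, 33, C), (Pat, 33, F), (Vic, 33, B), (Vic, 33, C), (Vic, 33, F), (Xia, 39, A), (Xia, 39, C), (Xia, 39, D), (Xia, 39, F)}
Natural join on sname: {(Cal, 39, A, Beta), (Cal, 39, A, Echo), (Cal, 39, C, Beta), (Cal, 39, C, Echo), (Cal, 39, D, Beta), (Cal, 39, D, Echo), (Cal, 39, F, Beta), (Cal, 39, F, Echo), (Lee, 39, A, Atlas), (Lee, 39, C, Atlas), (Lee, 39, D, Atlas), (Lee, 39, F, Atlas), (Pat, 33, B, Omega), (Pat, 33, C, Omega), (Pat, 33, F, Omega)}
σ[sname ≠ Pat]: keep tuples satisfying sname ≠ Pat → {(Cal, 39, A, Beta), (Cal, 39, A, Echo), (Cal, 39, C, Beta), (Cal, 39, C, Echo), (Cal, 39, D, Beta), (Cal, 39, D, Echo), (Cal, 39, F, Beta), (Cal, 39, F, Echo), (Lee, 39, A, Atlas), (Lee, 39, C, Atlas), (Lee, 39, D, Atlas), (Lee, 39, F, Atlas)}
Keep only column(s) grade, sname (4 duplicate(s) eliminated): {(A, Cal), (A, Lee), (C, Cal), (C, Lee), (D, Cal), (D, Lee), (F, Cal), (F, Lee)}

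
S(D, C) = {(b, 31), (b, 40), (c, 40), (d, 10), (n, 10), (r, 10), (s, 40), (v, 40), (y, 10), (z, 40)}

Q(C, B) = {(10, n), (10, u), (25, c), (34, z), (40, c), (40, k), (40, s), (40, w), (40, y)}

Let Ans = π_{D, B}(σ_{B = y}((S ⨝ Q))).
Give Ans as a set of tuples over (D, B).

{(b, y), (c, y), (s, y), (v, y), (z, y)}

S ⋈ Q (natural join on C): {(b, 40, c), (b, 40, k), (b, 40, s), (b, 40, w), (b, 40, y), (c, 40, c), (c, 40, k), (c, 40, s), (c, 40, w), (c, 40, y), (d, 10, n), (d, 10, u), (n, 10, n), (n, 10, u), (r, 10, n), (r, 10, u), (s, 40, c), (s, 40, k), (s, 40, s), (s, 40, w), (s, 40, y), (v, 40, c), (v, 40, k), (v, 40, s), (v, 40, w), (v, 40, y), (y, 10, n), (y, 10, u), (z, 40, c), (z, 40, k), (z, 40, s), (z, 40, w), (z, 40, y)}
Selection B = y: {(b, 40, y), (c, 40, y), (s, 40, y), (v, 40, y), (z, 40, y)}
Projecting to D, B: {(b, y), (c, y), (s, y), (v, y), (z, y)}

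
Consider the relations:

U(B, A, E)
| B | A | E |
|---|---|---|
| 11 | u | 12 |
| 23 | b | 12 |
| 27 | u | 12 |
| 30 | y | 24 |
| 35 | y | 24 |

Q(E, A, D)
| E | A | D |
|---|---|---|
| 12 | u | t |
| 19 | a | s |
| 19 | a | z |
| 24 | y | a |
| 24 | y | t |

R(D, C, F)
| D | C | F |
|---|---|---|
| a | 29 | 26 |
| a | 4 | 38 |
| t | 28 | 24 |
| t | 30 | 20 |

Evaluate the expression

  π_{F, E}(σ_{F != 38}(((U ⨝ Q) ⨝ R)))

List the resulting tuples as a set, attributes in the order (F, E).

{(20, 12), (20, 24), (24, 12), (24, 24), (26, 24)}

Natural join on A, E: {(11, u, 12, t), (27, u, 12, t), (30, y, 24, a), (30, y, 24, t), (35, y, 24, a), (35, y, 24, t)}
Natural join on D: {(11, u, 12, t, 28, 24), (11, u, 12, t, 30, 20), (27, u, 12, t, 28, 24), (27, u, 12, t, 30, 20), (30, y, 24, a, 29, 26), (30, y, 24, a, 4, 38), (30, y, 24, t, 28, 24), (30, y, 24, t, 30, 20), (35, y, 24, a, 29, 26), (35, y, 24, a, 4, 38), (35, y, 24, t, 28, 24), (35, y, 24, t, 30, 20)}
Selection F != 38: {(11, u, 12, t, 28, 24), (11, u, 12, t, 30, 20), (27, u, 12, t, 28, 24), (27, u, 12, t, 30, 20), (30, y, 24, a, 29, 26), (30, y, 24, t, 28, 24), (30, y, 24, t, 30, 20), (35, y, 24, a, 29, 26), (35, y, 24, t, 28, 24), (35, y, 24, t, 30, 20)}
π[F, E]: project onto (F, E) (5 duplicate(s) eliminated) → {(20, 12), (20, 24), (24, 12), (24, 24), (26, 24)}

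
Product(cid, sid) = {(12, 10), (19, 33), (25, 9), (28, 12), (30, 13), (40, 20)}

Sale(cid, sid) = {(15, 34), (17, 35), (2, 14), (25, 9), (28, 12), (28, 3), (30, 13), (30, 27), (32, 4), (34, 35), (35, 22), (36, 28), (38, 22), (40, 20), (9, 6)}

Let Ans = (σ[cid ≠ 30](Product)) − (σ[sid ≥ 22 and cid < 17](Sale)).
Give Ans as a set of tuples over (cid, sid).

Apply σ_{cid ≠ 30}; surviving tuples: {(12, 10), (19, 33), (25, 9), (28, 12), (40, 20)}
Apply σ_{sid ≥ 22 and cid < 17}; surviving tuples: {(15, 34)}
Taking the difference: {(12, 10), (19, 33), (25, 9), (28, 12), (40, 20)}

{(12, 10), (19, 33), (25, 9), (28, 12), (40, 20)}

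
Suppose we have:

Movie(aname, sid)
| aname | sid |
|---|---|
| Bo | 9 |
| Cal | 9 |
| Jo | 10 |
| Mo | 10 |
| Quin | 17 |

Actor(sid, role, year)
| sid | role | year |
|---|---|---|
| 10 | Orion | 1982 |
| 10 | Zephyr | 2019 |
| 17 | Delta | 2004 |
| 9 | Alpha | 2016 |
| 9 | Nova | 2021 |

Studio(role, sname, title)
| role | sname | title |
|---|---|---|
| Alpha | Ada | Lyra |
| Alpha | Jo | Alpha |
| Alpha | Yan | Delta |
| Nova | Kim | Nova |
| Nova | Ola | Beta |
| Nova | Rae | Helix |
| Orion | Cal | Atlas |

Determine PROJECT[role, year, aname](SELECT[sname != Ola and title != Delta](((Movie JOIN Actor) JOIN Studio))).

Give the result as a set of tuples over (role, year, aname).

{(Alpha, 2016, Bo), (Alpha, 2016, Cal), (Nova, 2021, Bo), (Nova, 2021, Cal), (Orion, 1982, Jo), (Orion, 1982, Mo)}

Joining Movie and Actor on sid yields {(Bo, 9, Alpha, 2016), (Bo, 9, Nova, 2021), (Cal, 9, Alpha, 2016), (Cal, 9, Nova, 2021), (Jo, 10, Orion, 1982), (Jo, 10, Zephyr, 2019), (Mo, 10, Orion, 1982), (Mo, 10, Zephyr, 2019), (Quin, 17, Delta, 2004)}.
Joining (Movie JOIN Actor) and Studio on role yields {(Bo, 9, Alpha, 2016, Ada, Lyra), (Bo, 9, Alpha, 2016, Jo, Alpha), (Bo, 9, Alpha, 2016, Yan, Delta), (Bo, 9, Nova, 2021, Kim, Nova), (Bo, 9, Nova, 2021, Ola, Beta), (Bo, 9, Nova, 2021, Rae, Helix), (Cal, 9, Alpha, 2016, Ada, Lyra), (Cal, 9, Alpha, 2016, Jo, Alpha), (Cal, 9, Alpha, 2016, Yan, Delta), (Cal, 9, Nova, 2021, Kim, Nova), (Cal, 9, Nova, 2021, Ola, Beta), (Cal, 9, Nova, 2021, Rae, Helix), (Jo, 10, Orion, 1982, Cal, Atlas), (Mo, 10, Orion, 1982, Cal, Atlas)}.
Filtering on sname != Ola and title != Delta leaves {(Bo, 9, Alpha, 2016, Ada, Lyra), (Bo, 9, Alpha, 2016, Jo, Alpha), (Bo, 9, Nova, 2021, Kim, Nova), (Bo, 9, Nova, 2021, Rae, Helix), (Cal, 9, Alpha, 2016, Ada, Lyra), (Cal, 9, Alpha, 2016, Jo, Alpha), (Cal, 9, Nova, 2021, Kim, Nova), (Cal, 9, Nova, 2021, Rae, Helix), (Jo, 10, Orion, 1982, Cal, Atlas), (Mo, 10, Orion, 1982, Cal, Atlas)}.
π_{role, year, aname} gives {(Alpha, 2016, Bo), (Alpha, 2016, Cal), (Nova, 2021, Bo), (Nova, 2021, Cal), (Orion, 1982, Jo), (Orion, 1982, Mo)} (4 duplicate(s) eliminated).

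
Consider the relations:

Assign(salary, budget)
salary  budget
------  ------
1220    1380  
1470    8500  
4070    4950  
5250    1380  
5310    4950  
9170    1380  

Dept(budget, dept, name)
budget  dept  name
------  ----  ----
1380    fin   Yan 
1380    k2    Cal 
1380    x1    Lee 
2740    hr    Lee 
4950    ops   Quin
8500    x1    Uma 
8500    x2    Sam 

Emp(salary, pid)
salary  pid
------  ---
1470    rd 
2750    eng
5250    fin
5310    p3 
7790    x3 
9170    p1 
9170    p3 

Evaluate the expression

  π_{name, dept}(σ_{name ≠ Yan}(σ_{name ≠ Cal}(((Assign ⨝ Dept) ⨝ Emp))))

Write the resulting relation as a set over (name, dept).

Joining Assign and Dept on budget yields {(1220, 1380, fin, Yan), (1220, 1380, k2, Cal), (1220, 1380, x1, Lee), (1470, 8500, x1, Uma), (1470, 8500, x2, Sam), (4070, 4950, ops, Quin), (5250, 1380, fin, Yan), (5250, 1380, k2, Cal), (5250, 1380, x1, Lee), (5310, 4950, ops, Quin), (9170, 1380, fin, Yan), (9170, 1380, k2, Cal), (9170, 1380, x1, Lee)}.
Joining (Assign ⨝ Dept) and Emp on salary yields {(1470, 8500, x1, Uma, rd), (1470, 8500, x2, Sam, rd), (5250, 1380, fin, Yan, fin), (5250, 1380, k2, Cal, fin), (5250, 1380, x1, Lee, fin), (5310, 4950, ops, Quin, p3), (9170, 1380, fin, Yan, p1), (9170, 1380, fin, Yan, p3), (9170, 1380, k2, Cal, p1), (9170, 1380, k2, Cal, p3), (9170, 1380, x1, Lee, p1), (9170, 1380, x1, Lee, p3)}.
Selection name ≠ Cal: {(1470, 8500, x1, Uma, rd), (1470, 8500, x2, Sam, rd), (5250, 1380, fin, Yan, fin), (5250, 1380, x1, Lee, fin), (5310, 4950, ops, Quin, p3), (9170, 1380, fin, Yan, p1), (9170, 1380, fin, Yan, p3), (9170, 1380, x1, Lee, p1), (9170, 1380, x1, Lee, p3)}
Selection name ≠ Yan: {(1470, 8500, x1, Uma, rd), (1470, 8500, x2, Sam, rd), (5250, 1380, x1, Lee, fin), (5310, 4950, ops, Quin, p3), (9170, 1380, x1, Lee, p1), (9170, 1380, x1, Lee, p3)}
Keep only column(s) name, dept (2 duplicate(s) eliminated): {(Lee, x1), (Quin, ops), (Sam, x2), (Uma, x1)}

{(Lee, x1), (Quin, ops), (Sam, x2), (Uma, x1)}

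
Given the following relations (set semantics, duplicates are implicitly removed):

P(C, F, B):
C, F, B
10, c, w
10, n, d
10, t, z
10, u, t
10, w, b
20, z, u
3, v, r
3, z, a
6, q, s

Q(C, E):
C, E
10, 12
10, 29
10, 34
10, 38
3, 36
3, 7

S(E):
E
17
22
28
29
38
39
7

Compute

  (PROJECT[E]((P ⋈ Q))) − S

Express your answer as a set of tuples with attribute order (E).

Joining P and Q on C yields {(10, c, w, 12), (10, c, w, 29), (10, c, w, 34), (10, c, w, 38), (10, n, d, 12), (10, n, d, 29), (10, n, d, 34), (10, n, d, 38), (10, t, z, 12), (10, t, z, 29), (10, t, z, 34), (10, t, z, 38), (10, u, t, 12), (10, u, t, 29), (10, u, t, 34), (10, u, t, 38), (10, w, b, 12), (10, w, b, 29), (10, w, b, 34), (10, w, b, 38), (3, v, r, 36), (3, v, r, 7), (3, z, a, 36), (3, z, a, 7)}.
π_{E} gives {12, 29, 34, 36, 38, 7} (18 duplicate(s) eliminated).
Set difference of the two operands is {12, 34, 36}.

{12, 34, 36}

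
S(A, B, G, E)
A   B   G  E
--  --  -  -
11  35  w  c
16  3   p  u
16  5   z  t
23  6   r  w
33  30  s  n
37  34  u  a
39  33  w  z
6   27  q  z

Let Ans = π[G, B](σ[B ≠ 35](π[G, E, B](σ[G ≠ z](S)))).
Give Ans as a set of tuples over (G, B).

σ[G ≠ z]: keep tuples satisfying G ≠ z → {(11, 35, w, c), (16, 3, p, u), (23, 6, r, w), (33, 30, s, n), (37, 34, u, a), (39, 33, w, z), (6, 27, q, z)}
Keep only column(s) G, E, B: {(p, u, 3), (q, z, 27), (r, w, 6), (s, n, 30), (u, a, 34), (w, c, 35), (w, z, 33)}
σ[B ≠ 35]: keep tuples satisfying B ≠ 35 → {(p, u, 3), (q, z, 27), (r, w, 6), (s, n, 30), (u, a, 34), (w, z, 33)}
Keep only column(s) G, B: {(p, 3), (q, 27), (r, 6), (s, 30), (u, 34), (w, 33)}

{(p, 3), (q, 27), (r, 6), (s, 30), (u, 34), (w, 33)}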